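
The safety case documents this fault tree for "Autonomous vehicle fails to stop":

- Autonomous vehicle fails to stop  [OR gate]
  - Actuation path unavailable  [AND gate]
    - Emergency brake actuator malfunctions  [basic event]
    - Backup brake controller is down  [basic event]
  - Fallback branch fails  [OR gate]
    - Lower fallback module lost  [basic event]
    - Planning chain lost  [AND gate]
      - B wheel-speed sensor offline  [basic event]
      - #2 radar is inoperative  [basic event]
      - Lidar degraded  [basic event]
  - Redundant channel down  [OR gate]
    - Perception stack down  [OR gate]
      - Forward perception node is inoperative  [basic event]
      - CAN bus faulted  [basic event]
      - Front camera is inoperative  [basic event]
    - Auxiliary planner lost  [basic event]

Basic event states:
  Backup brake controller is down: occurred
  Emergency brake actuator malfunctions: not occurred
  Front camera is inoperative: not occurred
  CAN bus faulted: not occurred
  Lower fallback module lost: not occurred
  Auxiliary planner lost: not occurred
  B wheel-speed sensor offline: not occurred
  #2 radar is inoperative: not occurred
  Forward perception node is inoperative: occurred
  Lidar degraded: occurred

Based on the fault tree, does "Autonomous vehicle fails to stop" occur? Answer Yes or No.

Actuation path unavailable [AND]: Emergency brake actuator malfunctions=not, Backup brake controller is down=occurs → not all inputs occur → does not occur.
Planning chain lost [AND]: B wheel-speed sensor offline=not, #2 radar is inoperative=not, Lidar degraded=occurs → not all inputs occur → does not occur.
Fallback branch fails [OR]: Lower fallback module lost=not, Planning chain lost=not → no input occurs → does not occur.
Perception stack down [OR]: Forward perception node is inoperative=occurs, CAN bus faulted=not, Front camera is inoperative=not → at least one input occurs → occurs.
Redundant channel down [OR]: Perception stack down=occurs, Auxiliary planner lost=not → at least one input occurs → occurs.
Autonomous vehicle fails to stop [OR]: Actuation path unavailable=not, Fallback branch fails=not, Redundant channel down=occurs → at least one input occurs → occurs.

Yes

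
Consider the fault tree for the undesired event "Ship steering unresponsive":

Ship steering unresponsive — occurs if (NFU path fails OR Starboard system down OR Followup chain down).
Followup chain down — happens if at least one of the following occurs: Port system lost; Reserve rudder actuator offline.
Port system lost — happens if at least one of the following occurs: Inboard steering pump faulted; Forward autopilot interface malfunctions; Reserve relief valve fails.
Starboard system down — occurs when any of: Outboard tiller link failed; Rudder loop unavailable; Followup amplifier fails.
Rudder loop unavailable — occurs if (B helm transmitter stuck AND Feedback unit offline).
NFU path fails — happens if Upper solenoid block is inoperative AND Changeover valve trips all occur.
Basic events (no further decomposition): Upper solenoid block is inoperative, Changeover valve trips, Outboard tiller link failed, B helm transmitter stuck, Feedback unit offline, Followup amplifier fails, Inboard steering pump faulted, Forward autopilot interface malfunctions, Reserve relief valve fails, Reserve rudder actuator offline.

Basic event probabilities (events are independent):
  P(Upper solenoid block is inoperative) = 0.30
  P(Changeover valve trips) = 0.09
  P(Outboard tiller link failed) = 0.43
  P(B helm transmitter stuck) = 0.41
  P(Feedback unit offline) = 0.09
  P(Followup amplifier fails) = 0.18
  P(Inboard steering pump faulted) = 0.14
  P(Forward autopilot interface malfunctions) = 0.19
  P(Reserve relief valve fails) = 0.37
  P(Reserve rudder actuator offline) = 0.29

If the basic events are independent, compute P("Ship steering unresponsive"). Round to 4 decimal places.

P(NFU path fails) [AND] = 0.30 × 0.09 = 0.027000
P(Rudder loop unavailable) [AND] = 0.41 × 0.09 = 0.036900
P(Starboard system down) [OR] = 1 − (1−0.43) × (1−0.036900) × (1−0.18) = 0.549847
P(Port system lost) [OR] = 1 − (1−0.14) × (1−0.19) × (1−0.37) = 0.561142
P(Followup chain down) [OR] = 1 − (1−0.561142) × (1−0.29) = 0.688411
P(Ship steering unresponsive) [OR] = 1 − (1−0.027000) × (1−0.549847) × (1−0.688411) = 0.863524
Rounded to 4 decimal places: P(Ship steering unresponsive) ≈ 0.8635.

0.8635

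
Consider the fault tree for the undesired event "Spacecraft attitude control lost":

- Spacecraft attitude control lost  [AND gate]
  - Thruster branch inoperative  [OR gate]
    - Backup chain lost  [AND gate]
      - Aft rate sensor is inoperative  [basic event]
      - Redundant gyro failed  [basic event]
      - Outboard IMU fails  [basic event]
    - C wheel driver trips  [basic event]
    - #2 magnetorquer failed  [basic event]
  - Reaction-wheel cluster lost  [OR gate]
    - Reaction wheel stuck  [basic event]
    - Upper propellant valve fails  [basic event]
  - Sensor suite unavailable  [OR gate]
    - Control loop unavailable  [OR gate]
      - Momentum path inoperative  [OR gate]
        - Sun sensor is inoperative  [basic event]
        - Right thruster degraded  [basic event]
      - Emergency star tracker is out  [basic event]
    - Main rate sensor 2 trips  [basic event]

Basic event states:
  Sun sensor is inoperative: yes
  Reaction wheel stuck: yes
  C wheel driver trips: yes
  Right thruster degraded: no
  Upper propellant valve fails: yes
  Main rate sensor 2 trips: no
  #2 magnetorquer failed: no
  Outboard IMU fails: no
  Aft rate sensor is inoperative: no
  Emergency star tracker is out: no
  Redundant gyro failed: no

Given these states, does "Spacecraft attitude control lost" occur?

Backup chain lost [AND]: Aft rate sensor is inoperative=not, Redundant gyro failed=not, Outboard IMU fails=not → not all inputs occur → does not occur.
Thruster branch inoperative [OR]: Backup chain lost=not, C wheel driver trips=occurs, #2 magnetorquer failed=not → at least one input occurs → occurs.
Reaction-wheel cluster lost [OR]: Reaction wheel stuck=occurs, Upper propellant valve fails=occurs → at least one input occurs → occurs.
Momentum path inoperative [OR]: Sun sensor is inoperative=occurs, Right thruster degraded=not → at least one input occurs → occurs.
Control loop unavailable [OR]: Momentum path inoperative=occurs, Emergency star tracker is out=not → at least one input occurs → occurs.
Sensor suite unavailable [OR]: Control loop unavailable=occurs, Main rate sensor 2 trips=not → at least one input occurs → occurs.
Spacecraft attitude control lost [AND]: Thruster branch inoperative=occurs, Reaction-wheel cluster lost=occurs, Sensor suite unavailable=occurs → all inputs occur → occurs.

Yes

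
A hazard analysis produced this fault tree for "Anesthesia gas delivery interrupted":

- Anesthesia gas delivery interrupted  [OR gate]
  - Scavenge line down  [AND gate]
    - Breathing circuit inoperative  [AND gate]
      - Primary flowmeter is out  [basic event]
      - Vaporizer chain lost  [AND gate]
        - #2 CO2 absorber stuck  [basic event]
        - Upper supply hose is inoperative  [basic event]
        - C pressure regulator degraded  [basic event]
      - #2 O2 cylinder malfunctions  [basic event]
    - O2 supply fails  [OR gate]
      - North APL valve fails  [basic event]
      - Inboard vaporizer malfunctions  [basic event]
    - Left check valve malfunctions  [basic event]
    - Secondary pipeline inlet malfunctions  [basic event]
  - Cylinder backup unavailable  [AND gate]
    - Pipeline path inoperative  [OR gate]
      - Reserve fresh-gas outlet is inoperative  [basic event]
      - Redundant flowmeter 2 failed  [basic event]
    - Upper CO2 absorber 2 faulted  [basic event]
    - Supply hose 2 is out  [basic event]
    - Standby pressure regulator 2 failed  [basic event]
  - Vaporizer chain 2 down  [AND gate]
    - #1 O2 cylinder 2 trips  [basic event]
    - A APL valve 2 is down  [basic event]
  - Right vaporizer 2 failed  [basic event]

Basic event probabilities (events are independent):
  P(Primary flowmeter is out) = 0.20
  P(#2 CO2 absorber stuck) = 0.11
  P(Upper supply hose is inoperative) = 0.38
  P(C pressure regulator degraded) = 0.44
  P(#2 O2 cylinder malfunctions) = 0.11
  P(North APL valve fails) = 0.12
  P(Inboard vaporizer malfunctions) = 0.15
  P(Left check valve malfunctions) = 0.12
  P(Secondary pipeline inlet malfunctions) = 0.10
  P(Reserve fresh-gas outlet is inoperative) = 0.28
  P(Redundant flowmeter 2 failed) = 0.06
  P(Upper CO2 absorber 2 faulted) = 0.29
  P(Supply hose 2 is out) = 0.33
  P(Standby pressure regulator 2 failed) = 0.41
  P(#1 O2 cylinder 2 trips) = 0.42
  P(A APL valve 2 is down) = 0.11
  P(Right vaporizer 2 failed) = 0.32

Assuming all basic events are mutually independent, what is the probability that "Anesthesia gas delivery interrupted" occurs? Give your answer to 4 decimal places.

P(Vaporizer chain lost) [AND] = 0.11 × 0.38 × 0.44 = 0.018392
P(Breathing circuit inoperative) [AND] = 0.20 × 0.018392 × 0.11 = 0.000405
P(O2 supply fails) [OR] = 1 − (1−0.12) × (1−0.15) = 0.252000
P(Scavenge line down) [AND] = 0.000405 × 0.252000 × 0.12 × 0.10 = 0.000001
P(Pipeline path inoperative) [OR] = 1 − (1−0.28) × (1−0.06) = 0.323200
P(Cylinder backup unavailable) [AND] = 0.323200 × 0.29 × 0.33 × 0.41 = 0.012681
P(Vaporizer chain 2 down) [AND] = 0.42 × 0.11 = 0.046200
P(Anesthesia gas delivery interrupted) [OR] = 1 − (1−0.000001) × (1−0.012681) × (1−0.046200) × (1−0.32) = 0.359641
Rounded to 4 decimal places: P(Anesthesia gas delivery interrupted) ≈ 0.3596.

0.3596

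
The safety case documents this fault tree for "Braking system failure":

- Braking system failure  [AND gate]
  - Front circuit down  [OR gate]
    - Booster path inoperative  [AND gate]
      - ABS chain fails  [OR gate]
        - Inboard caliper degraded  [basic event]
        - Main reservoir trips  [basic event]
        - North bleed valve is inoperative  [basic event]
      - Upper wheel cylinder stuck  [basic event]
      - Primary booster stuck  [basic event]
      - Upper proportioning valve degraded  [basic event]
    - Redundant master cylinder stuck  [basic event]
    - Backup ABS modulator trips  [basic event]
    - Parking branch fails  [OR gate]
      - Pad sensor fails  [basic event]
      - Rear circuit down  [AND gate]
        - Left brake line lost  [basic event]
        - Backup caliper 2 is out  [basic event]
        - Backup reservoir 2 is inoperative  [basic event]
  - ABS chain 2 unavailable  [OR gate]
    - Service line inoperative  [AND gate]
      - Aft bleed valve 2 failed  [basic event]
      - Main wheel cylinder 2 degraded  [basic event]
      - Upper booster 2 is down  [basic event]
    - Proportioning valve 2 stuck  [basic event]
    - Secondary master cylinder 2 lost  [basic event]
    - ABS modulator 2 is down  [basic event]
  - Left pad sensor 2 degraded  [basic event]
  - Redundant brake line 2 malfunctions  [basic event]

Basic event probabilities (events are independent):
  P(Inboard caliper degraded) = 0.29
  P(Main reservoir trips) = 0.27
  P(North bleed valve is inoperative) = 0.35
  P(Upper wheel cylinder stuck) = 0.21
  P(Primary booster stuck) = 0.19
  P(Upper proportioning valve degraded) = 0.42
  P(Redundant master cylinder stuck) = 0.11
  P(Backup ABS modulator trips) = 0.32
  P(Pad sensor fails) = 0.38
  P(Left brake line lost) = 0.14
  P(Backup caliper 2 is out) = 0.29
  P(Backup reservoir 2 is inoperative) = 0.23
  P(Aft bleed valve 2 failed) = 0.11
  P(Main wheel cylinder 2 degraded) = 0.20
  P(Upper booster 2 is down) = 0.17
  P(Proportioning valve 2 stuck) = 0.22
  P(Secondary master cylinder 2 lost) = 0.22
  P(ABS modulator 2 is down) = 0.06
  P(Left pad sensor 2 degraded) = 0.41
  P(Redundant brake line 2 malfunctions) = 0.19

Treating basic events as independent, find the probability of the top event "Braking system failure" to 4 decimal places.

0.0212

P(ABS chain fails) [OR] = 1 − (1−0.29) × (1−0.27) × (1−0.35) = 0.663105
P(Booster path inoperative) [AND] = 0.663105 × 0.21 × 0.19 × 0.42 = 0.011112
P(Rear circuit down) [AND] = 0.14 × 0.29 × 0.23 = 0.009338
P(Parking branch fails) [OR] = 1 − (1−0.38) × (1−0.009338) = 0.385790
P(Front circuit down) [OR] = 1 − (1−0.011112) × (1−0.11) × (1−0.32) × (1−0.385790) = 0.632411
P(Service line inoperative) [AND] = 0.11 × 0.20 × 0.17 = 0.003740
P(ABS chain 2 unavailable) [OR] = 1 − (1−0.003740) × (1−0.22) × (1−0.22) × (1−0.06) = 0.430243
P(Braking system failure) [AND] = 0.632411 × 0.430243 × 0.41 × 0.19 = 0.021196
Rounded to 4 decimal places: P(Braking system failure) ≈ 0.0212.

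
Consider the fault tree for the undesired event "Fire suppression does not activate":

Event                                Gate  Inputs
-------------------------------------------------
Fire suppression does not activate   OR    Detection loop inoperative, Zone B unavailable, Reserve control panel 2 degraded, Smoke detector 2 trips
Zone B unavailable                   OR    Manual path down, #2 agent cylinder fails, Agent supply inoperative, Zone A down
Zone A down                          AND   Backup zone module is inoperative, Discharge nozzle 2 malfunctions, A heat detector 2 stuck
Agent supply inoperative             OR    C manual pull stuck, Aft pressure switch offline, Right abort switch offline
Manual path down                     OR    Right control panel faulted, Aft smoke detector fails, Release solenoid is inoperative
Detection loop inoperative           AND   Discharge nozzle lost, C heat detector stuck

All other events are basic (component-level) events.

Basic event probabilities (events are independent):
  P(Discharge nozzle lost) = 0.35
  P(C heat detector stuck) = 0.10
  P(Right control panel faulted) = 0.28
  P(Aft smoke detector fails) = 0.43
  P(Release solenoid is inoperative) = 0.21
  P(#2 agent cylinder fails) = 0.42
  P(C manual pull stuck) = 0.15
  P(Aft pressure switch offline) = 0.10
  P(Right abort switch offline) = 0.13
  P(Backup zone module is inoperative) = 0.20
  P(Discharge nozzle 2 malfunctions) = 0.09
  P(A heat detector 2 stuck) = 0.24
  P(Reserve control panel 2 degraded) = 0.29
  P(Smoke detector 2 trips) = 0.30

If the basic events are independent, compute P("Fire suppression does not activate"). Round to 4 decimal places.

P(Detection loop inoperative) [AND] = 0.35 × 0.10 = 0.035000
P(Manual path down) [OR] = 1 − (1−0.28) × (1−0.43) × (1−0.21) = 0.675784
P(Agent supply inoperative) [OR] = 1 − (1−0.15) × (1−0.10) × (1−0.13) = 0.334450
P(Zone A down) [AND] = 0.20 × 0.09 × 0.24 = 0.004320
P(Zone B unavailable) [OR] = 1 − (1−0.675784) × (1−0.42) × (1−0.334450) × (1−0.004320) = 0.875387
P(Fire suppression does not activate) [OR] = 1 − (1−0.035000) × (1−0.875387) × (1−0.29) × (1−0.30) = 0.940235
Rounded to 4 decimal places: P(Fire suppression does not activate) ≈ 0.9402.

0.9402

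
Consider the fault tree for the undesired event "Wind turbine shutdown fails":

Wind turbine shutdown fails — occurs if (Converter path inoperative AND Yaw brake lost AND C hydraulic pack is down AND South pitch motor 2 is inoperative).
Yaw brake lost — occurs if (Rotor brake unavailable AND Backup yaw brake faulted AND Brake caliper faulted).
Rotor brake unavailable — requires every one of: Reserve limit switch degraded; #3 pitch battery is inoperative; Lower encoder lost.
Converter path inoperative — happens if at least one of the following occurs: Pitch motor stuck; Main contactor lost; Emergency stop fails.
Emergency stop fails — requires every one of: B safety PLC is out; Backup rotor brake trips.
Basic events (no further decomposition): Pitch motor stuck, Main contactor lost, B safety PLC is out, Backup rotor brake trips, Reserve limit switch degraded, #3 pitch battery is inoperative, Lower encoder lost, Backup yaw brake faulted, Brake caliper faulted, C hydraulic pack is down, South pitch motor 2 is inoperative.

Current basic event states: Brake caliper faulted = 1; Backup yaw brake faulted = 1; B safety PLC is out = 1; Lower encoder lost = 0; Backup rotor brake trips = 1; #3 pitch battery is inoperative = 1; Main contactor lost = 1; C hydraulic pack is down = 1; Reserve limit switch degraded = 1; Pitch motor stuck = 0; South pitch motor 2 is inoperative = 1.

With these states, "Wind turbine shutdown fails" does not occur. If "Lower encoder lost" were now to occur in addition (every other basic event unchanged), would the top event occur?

Counterfactual: set "Lower encoder lost" to occurred.
Emergency stop fails [AND]: B safety PLC is out=occurs, Backup rotor brake trips=occurs → all inputs occur → occurs.
Converter path inoperative [OR]: Pitch motor stuck=not, Main contactor lost=occurs, Emergency stop fails=occurs → at least one input occurs → occurs.
Rotor brake unavailable [AND]: Reserve limit switch degraded=occurs, #3 pitch battery is inoperative=occurs, Lower encoder lost=occurs → all inputs occur → occurs.
Yaw brake lost [AND]: Rotor brake unavailable=occurs, Backup yaw brake faulted=occurs, Brake caliper faulted=occurs → all inputs occur → occurs.
Wind turbine shutdown fails [AND]: Converter path inoperative=occurs, Yaw brake lost=occurs, C hydraulic pack is down=occurs, South pitch motor 2 is inoperative=occurs → all inputs occur → occurs.

Yes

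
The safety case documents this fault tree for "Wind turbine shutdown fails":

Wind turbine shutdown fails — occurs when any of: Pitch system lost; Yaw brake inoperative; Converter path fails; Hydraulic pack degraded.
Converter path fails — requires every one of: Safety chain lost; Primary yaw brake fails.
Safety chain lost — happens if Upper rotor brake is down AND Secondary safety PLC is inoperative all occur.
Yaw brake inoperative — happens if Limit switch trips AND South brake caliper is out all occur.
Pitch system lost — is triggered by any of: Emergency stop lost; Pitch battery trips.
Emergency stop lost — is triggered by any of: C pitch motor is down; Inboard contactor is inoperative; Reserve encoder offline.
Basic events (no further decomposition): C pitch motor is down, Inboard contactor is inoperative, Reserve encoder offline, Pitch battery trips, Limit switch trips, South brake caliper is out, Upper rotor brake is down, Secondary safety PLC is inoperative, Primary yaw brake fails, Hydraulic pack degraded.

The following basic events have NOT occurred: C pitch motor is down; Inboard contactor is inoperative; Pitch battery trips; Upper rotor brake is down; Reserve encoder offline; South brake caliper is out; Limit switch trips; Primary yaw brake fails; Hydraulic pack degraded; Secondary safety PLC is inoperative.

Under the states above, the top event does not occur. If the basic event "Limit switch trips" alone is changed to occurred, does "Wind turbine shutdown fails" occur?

Counterfactual: set "Limit switch trips" to occurred.
Emergency stop lost [OR]: C pitch motor is down=not, Inboard contactor is inoperative=not, Reserve encoder offline=not → no input occurs → does not occur.
Pitch system lost [OR]: Emergency stop lost=not, Pitch battery trips=not → no input occurs → does not occur.
Yaw brake inoperative [AND]: Limit switch trips=occurs, South brake caliper is out=not → not all inputs occur → does not occur.
Safety chain lost [AND]: Upper rotor brake is down=not, Secondary safety PLC is inoperative=not → not all inputs occur → does not occur.
Converter path fails [AND]: Safety chain lost=not, Primary yaw brake fails=not → not all inputs occur → does not occur.
Wind turbine shutdown fails [OR]: Pitch system lost=not, Yaw brake inoperative=not, Converter path fails=not, Hydraulic pack degraded=not → no input occurs → does not occur.

No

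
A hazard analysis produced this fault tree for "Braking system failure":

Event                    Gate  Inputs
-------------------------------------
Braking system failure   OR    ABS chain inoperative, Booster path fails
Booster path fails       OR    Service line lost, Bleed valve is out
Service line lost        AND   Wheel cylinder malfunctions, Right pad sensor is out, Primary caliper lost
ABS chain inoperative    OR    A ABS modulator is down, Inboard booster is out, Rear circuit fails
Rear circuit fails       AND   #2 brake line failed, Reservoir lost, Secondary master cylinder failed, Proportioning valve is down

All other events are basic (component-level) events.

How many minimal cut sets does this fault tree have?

5

Rear circuit fails [AND]: one cut set from each child combined → 1 × 1 × 1 × 1 = 1 cut set(s).
ABS chain inoperative [OR]: union of children's cut sets → 3 cut set(s).
Service line lost [AND]: one cut set from each child combined → 1 × 1 × 1 = 1 cut set(s).
Booster path fails [OR]: union of children's cut sets → 2 cut set(s).
Braking system failure [OR]: union of children's cut sets → 5 cut set(s).
Minimal cut sets: {A ABS modulator is down}; {Inboard booster is out}; {#2 brake line failed, Proportioning valve is down, Reservoir lost, Secondary master cylinder failed}; {Primary caliper lost, Right pad sensor is out, Wheel cylinder malfunctions}; {Bleed valve is out}.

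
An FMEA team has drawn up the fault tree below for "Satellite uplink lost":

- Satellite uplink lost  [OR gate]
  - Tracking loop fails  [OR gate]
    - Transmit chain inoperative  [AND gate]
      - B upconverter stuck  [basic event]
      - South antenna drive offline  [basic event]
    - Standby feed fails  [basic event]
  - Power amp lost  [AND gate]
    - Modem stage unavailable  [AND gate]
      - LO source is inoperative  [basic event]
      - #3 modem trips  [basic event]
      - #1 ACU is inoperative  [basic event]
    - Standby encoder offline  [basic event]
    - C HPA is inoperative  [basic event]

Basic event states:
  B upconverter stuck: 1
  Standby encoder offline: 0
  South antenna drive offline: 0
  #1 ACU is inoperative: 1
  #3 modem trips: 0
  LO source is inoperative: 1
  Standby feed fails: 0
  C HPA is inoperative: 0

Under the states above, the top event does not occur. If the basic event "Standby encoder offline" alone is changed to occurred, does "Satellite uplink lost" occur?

No

Counterfactual: set "Standby encoder offline" to occurred.
Transmit chain inoperative [AND]: B upconverter stuck=occurs, South antenna drive offline=not → not all inputs occur → does not occur.
Tracking loop fails [OR]: Transmit chain inoperative=not, Standby feed fails=not → no input occurs → does not occur.
Modem stage unavailable [AND]: LO source is inoperative=occurs, #3 modem trips=not, #1 ACU is inoperative=occurs → not all inputs occur → does not occur.
Power amp lost [AND]: Modem stage unavailable=not, Standby encoder offline=occurs, C HPA is inoperative=not → not all inputs occur → does not occur.
Satellite uplink lost [OR]: Tracking loop fails=not, Power amp lost=not → no input occurs → does not occur.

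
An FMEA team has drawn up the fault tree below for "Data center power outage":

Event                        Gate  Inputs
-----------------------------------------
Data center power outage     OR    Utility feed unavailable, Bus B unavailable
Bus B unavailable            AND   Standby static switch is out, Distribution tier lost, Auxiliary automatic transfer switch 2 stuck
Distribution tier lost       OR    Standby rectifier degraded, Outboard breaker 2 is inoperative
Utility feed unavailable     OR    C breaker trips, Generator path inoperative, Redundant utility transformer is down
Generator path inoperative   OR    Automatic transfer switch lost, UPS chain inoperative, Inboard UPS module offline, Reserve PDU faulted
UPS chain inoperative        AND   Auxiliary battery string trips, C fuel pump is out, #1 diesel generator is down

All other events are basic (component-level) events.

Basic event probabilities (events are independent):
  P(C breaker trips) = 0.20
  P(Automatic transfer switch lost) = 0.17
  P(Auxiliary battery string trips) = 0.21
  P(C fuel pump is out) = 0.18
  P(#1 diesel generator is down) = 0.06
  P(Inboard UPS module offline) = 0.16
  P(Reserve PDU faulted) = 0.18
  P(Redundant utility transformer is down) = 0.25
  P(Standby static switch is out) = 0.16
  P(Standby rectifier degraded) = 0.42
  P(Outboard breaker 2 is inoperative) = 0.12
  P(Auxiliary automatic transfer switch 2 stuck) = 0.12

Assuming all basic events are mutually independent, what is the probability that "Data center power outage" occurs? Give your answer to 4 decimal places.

0.6610

P(UPS chain inoperative) [AND] = 0.21 × 0.18 × 0.06 = 0.002268
P(Generator path inoperative) [OR] = 1 − (1−0.17) × (1−0.002268) × (1−0.16) × (1−0.18) = 0.429593
P(Utility feed unavailable) [OR] = 1 − (1−0.20) × (1−0.429593) × (1−0.25) = 0.657756
P(Distribution tier lost) [OR] = 1 − (1−0.42) × (1−0.12) = 0.489600
P(Bus B unavailable) [AND] = 0.16 × 0.489600 × 0.12 = 0.009400
P(Data center power outage) [OR] = 1 − (1−0.657756) × (1−0.009400) = 0.660973
Rounded to 4 decimal places: P(Data center power outage) ≈ 0.6610.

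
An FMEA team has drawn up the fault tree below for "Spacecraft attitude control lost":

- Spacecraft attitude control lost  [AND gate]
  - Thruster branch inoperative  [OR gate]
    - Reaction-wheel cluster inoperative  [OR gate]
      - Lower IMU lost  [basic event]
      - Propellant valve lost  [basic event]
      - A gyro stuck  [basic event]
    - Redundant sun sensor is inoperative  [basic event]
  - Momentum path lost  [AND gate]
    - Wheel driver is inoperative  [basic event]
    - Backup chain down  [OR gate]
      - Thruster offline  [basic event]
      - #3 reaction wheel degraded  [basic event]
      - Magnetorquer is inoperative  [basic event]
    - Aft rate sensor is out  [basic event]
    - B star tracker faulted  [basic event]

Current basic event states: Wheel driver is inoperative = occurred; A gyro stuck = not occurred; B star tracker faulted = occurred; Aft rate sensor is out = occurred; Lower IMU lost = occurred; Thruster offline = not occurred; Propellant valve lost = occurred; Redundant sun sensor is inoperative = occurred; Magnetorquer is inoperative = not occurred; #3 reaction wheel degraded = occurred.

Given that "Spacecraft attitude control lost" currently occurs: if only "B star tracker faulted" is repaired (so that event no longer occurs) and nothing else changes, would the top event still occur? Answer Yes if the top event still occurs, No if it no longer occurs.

No

Counterfactual: set "B star tracker faulted" to not occurred.
Reaction-wheel cluster inoperative [OR]: Lower IMU lost=occurs, Propellant valve lost=occurs, A gyro stuck=not → at least one input occurs → occurs.
Thruster branch inoperative [OR]: Reaction-wheel cluster inoperative=occurs, Redundant sun sensor is inoperative=occurs → at least one input occurs → occurs.
Backup chain down [OR]: Thruster offline=not, #3 reaction wheel degraded=occurs, Magnetorquer is inoperative=not → at least one input occurs → occurs.
Momentum path lost [AND]: Wheel driver is inoperative=occurs, Backup chain down=occurs, Aft rate sensor is out=occurs, B star tracker faulted=not → not all inputs occur → does not occur.
Spacecraft attitude control lost [AND]: Thruster branch inoperative=occurs, Momentum path lost=not → not all inputs occur → does not occur.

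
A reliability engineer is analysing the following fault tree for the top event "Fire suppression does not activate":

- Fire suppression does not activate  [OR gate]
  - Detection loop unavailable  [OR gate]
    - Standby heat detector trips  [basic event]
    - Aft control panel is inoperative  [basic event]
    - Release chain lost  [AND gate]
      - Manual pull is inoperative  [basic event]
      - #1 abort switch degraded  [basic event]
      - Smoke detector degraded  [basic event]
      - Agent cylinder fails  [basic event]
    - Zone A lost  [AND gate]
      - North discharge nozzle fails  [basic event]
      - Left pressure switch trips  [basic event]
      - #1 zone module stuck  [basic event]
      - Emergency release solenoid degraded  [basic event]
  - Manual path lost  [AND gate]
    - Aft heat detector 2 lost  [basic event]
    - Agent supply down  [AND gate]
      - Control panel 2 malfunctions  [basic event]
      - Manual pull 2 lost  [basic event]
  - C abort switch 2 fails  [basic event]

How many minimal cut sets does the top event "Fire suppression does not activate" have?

Release chain lost [AND]: one cut set from each child combined → 1 × 1 × 1 × 1 = 1 cut set(s).
Zone A lost [AND]: one cut set from each child combined → 1 × 1 × 1 × 1 = 1 cut set(s).
Detection loop unavailable [OR]: union of children's cut sets → 4 cut set(s).
Agent supply down [AND]: one cut set from each child combined → 1 × 1 = 1 cut set(s).
Manual path lost [AND]: one cut set from each child combined → 1 × 1 = 1 cut set(s).
Fire suppression does not activate [OR]: union of children's cut sets → 6 cut set(s).
Minimal cut sets: {Standby heat detector trips}; {Aft control panel is inoperative}; {#1 abort switch degraded, Agent cylinder fails, Manual pull is inoperative, Smoke detector degraded}; {#1 zone module stuck, Emergency release solenoid degraded, Left pressure switch trips, North discharge nozzle fails}; {Aft heat detector 2 lost, Control panel 2 malfunctions, Manual pull 2 lost}; {C abort switch 2 fails}.

6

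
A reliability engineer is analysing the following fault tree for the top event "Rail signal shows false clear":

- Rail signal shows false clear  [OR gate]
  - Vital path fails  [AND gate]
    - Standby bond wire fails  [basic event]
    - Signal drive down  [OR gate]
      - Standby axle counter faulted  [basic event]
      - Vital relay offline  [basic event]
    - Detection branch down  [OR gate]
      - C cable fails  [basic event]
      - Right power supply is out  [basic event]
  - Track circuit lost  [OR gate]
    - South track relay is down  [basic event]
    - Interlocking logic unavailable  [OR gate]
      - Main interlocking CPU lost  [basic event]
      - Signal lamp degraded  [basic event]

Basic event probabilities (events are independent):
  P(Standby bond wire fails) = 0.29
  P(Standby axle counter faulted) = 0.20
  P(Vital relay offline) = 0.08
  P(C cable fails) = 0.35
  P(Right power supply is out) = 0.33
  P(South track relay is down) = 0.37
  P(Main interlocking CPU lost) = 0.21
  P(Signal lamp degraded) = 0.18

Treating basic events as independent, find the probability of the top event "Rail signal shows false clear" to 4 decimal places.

P(Signal drive down) [OR] = 1 − (1−0.20) × (1−0.08) = 0.264000
P(Detection branch down) [OR] = 1 − (1−0.35) × (1−0.33) = 0.564500
P(Vital path fails) [AND] = 0.29 × 0.264000 × 0.564500 = 0.043218
P(Interlocking logic unavailable) [OR] = 1 − (1−0.21) × (1−0.18) = 0.352200
P(Track circuit lost) [OR] = 1 − (1−0.37) × (1−0.352200) = 0.591886
P(Rail signal shows false clear) [OR] = 1 − (1−0.043218) × (1−0.591886) = 0.609524
Rounded to 4 decimal places: P(Rail signal shows false clear) ≈ 0.6095.

0.6095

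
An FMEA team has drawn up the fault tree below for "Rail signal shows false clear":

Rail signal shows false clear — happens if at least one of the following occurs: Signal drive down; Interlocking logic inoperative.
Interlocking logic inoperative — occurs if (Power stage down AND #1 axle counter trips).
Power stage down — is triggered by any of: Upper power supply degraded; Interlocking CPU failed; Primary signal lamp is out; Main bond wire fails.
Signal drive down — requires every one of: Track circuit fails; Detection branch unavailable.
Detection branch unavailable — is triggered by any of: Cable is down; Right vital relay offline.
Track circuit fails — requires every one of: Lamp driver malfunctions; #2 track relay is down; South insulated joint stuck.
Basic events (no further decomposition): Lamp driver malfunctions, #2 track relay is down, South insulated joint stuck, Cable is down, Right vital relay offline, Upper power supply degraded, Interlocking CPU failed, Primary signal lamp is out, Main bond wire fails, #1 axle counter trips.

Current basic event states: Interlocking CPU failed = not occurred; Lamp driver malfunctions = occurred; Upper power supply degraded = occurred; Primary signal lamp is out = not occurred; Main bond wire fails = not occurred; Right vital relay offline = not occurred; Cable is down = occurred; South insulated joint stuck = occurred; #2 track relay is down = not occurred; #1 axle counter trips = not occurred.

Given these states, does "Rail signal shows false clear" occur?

Track circuit fails [AND]: Lamp driver malfunctions=occurs, #2 track relay is down=not, South insulated joint stuck=occurs → not all inputs occur → does not occur.
Detection branch unavailable [OR]: Cable is down=occurs, Right vital relay offline=not → at least one input occurs → occurs.
Signal drive down [AND]: Track circuit fails=not, Detection branch unavailable=occurs → not all inputs occur → does not occur.
Power stage down [OR]: Upper power supply degraded=occurs, Interlocking CPU failed=not, Primary signal lamp is out=not, Main bond wire fails=not → at least one input occurs → occurs.
Interlocking logic inoperative [AND]: Power stage down=occurs, #1 axle counter trips=not → not all inputs occur → does not occur.
Rail signal shows false clear [OR]: Signal drive down=not, Interlocking logic inoperative=not → no input occurs → does not occur.

No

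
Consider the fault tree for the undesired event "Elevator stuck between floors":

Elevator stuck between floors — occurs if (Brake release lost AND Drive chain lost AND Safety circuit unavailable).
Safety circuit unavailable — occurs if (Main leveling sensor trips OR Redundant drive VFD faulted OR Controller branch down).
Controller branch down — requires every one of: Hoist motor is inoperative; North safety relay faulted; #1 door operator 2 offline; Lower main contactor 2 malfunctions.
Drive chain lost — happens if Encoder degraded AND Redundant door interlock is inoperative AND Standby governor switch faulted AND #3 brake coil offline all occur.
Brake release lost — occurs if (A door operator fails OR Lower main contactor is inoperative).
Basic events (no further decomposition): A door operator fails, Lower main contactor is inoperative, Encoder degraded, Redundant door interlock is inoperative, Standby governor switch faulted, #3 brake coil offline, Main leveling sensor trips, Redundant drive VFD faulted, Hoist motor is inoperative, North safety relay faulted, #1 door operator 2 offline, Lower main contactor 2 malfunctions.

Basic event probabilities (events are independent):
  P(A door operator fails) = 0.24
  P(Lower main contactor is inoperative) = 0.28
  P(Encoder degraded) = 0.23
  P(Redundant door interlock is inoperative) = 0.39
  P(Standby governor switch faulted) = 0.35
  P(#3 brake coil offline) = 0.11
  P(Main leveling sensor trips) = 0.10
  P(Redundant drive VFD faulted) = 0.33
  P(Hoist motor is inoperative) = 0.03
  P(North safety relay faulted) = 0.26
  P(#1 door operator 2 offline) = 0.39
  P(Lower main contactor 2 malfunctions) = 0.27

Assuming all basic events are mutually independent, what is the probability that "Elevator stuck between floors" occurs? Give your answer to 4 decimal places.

0.0006

P(Brake release lost) [OR] = 1 − (1−0.24) × (1−0.28) = 0.452800
P(Drive chain lost) [AND] = 0.23 × 0.39 × 0.35 × 0.11 = 0.003453
P(Controller branch down) [AND] = 0.03 × 0.26 × 0.39 × 0.27 = 0.000821
P(Safety circuit unavailable) [OR] = 1 − (1−0.10) × (1−0.33) × (1−0.000821) = 0.397495
P(Elevator stuck between floors) [AND] = 0.452800 × 0.003453 × 0.397495 = 0.000621
Rounded to 4 decimal places: P(Elevator stuck between floors) ≈ 0.0006.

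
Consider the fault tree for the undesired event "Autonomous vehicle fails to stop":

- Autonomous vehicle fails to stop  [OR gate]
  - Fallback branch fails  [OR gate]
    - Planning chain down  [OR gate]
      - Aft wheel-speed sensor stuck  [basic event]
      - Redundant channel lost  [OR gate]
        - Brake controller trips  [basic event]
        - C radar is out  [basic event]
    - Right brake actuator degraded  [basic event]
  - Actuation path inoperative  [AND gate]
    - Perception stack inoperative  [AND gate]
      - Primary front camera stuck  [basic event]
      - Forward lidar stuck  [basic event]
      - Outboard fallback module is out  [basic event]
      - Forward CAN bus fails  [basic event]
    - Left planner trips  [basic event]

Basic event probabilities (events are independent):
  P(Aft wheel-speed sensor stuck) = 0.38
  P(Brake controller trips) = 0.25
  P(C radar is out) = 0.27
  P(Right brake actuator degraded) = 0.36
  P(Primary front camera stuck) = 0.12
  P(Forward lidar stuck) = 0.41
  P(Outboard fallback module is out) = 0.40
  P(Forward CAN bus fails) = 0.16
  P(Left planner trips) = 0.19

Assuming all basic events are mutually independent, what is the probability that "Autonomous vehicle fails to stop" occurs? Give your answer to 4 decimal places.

0.7829

P(Redundant channel lost) [OR] = 1 − (1−0.25) × (1−0.27) = 0.452500
P(Planning chain down) [OR] = 1 − (1−0.38) × (1−0.452500) = 0.660550
P(Fallback branch fails) [OR] = 1 − (1−0.660550) × (1−0.36) = 0.782752
P(Perception stack inoperative) [AND] = 0.12 × 0.41 × 0.40 × 0.16 = 0.003149
P(Actuation path inoperative) [AND] = 0.003149 × 0.19 = 0.000598
P(Autonomous vehicle fails to stop) [OR] = 1 − (1−0.782752) × (1−0.000598) = 0.782882
Rounded to 4 decimal places: P(Autonomous vehicle fails to stop) ≈ 0.7829.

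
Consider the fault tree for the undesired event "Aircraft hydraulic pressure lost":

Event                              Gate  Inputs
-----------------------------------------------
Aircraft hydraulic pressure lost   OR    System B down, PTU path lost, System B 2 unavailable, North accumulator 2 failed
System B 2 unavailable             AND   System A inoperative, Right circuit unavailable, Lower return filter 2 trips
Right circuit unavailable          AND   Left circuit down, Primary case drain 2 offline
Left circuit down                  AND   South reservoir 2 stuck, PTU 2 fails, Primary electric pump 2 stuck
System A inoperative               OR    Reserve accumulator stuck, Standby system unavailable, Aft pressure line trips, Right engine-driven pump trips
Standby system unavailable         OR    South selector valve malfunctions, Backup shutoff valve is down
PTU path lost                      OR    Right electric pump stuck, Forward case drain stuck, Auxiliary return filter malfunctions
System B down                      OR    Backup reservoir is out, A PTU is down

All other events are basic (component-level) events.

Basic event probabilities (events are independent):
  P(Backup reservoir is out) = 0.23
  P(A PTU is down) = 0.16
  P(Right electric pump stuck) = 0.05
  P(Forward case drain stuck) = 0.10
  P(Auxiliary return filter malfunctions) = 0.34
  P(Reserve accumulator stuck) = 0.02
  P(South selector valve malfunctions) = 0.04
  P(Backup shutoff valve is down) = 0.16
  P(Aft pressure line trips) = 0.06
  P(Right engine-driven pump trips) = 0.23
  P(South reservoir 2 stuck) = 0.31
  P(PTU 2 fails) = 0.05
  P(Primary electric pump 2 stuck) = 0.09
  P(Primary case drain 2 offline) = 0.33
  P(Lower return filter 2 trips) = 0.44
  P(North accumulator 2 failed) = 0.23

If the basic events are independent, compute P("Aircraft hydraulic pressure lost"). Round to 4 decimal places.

0.7190

P(System B down) [OR] = 1 − (1−0.23) × (1−0.16) = 0.353200
P(PTU path lost) [OR] = 1 − (1−0.05) × (1−0.10) × (1−0.34) = 0.435700
P(Standby system unavailable) [OR] = 1 − (1−0.04) × (1−0.16) = 0.193600
P(System A inoperative) [OR] = 1 − (1−0.02) × (1−0.193600) × (1−0.06) × (1−0.23) = 0.428001
P(Left circuit down) [AND] = 0.31 × 0.05 × 0.09 = 0.001395
P(Right circuit unavailable) [AND] = 0.001395 × 0.33 = 0.000460
P(System B 2 unavailable) [AND] = 0.428001 × 0.000460 × 0.44 = 0.000087
P(Aircraft hydraulic pressure lost) [OR] = 1 − (1−0.353200) × (1−0.435700) × (1−0.000087) × (1−0.23) = 0.718983
Rounded to 4 decimal places: P(Aircraft hydraulic pressure lost) ≈ 0.7190.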